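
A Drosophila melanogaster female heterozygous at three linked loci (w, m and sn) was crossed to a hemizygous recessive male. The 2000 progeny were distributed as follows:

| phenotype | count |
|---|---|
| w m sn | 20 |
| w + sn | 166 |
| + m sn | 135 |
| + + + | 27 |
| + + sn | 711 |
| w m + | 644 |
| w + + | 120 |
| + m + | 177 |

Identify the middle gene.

The two most frequent reciprocal classes, + + sn and w m +, are the parental types, so the F1 was + + sn / w m +.
The two rarest classes, + + + and w m sn, are the double crossovers. Comparing them with the parentals, only the sn allele has switched, so sn is the middle locus and the order is w – sn – m.

sn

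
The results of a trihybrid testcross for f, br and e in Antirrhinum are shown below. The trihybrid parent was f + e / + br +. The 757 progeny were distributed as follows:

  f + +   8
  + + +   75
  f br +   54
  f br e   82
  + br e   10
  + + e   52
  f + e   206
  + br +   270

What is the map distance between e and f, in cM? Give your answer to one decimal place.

16.4 cM

The two rarest classes, f + + and + br e, are the double crossovers. Comparing them with the parentals, only the e allele has switched, so e is the middle locus and the order is f – e – br.
Crossovers in the f–e interval produce the single-crossover classes + + e and f br + (52 + 54 = 106) plus the double crossovers (18).
RF(f–e) = (106 + 18) / 757 = 124/757 = 0.1638 → 16.4 cM.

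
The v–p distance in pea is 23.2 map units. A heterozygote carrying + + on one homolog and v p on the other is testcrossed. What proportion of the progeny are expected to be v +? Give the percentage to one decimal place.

A map distance of 23.2 map units corresponds to a recombination frequency of 0.232.
The F1 is + + / v p, so v + is a recombinant gamete class with expected frequency r/2 = 0.232/2 = 0.1160.
That is 0.1160 = 11.6% of the progeny.

11.6%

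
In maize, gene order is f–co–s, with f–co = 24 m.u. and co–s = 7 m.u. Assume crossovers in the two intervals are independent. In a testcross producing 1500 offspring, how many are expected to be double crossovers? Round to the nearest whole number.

25

Map distances give recombination frequencies of 0.240 and 0.070 for the two intervals.
With no interference, expected double-crossover frequency = 0.240 × 0.070 = 0.01680.
Expected number = 0.01680 × 1500 = 25.20 ≈ 25.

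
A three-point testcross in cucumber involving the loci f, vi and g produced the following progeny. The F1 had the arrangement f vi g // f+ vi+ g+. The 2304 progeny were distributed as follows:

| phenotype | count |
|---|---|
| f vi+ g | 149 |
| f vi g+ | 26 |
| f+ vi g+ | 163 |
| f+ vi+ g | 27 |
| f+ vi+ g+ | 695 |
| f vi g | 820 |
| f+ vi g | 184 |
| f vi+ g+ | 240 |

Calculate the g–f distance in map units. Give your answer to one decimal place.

The two rarest classes, f vi g+ and f+ vi+ g, are the double crossovers. Comparing them with the parentals, only the g allele has switched, so g is the middle locus and the order is vi – g – f.
Crossovers in the g–f interval produce the single-crossover classes f+ vi g and f vi+ g+ (184 + 240 = 424) plus the double crossovers (53).
RF(g–f) = (424 + 53) / 2304 = 477/2304 = 0.2070 → 20.7 map units.

20.7 map units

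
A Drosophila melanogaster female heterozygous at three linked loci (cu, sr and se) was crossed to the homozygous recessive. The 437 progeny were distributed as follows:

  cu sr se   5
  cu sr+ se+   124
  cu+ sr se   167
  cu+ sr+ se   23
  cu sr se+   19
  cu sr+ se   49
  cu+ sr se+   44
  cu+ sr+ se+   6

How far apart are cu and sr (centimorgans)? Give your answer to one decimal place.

The two most frequent reciprocal classes, cu+ sr se and cu sr+ se+, are the parental types, so the F1 was cu+ sr se / cu sr+ se+.
The two rarest classes, cu sr se and cu+ sr+ se+, are the double crossovers. Comparing them with the parentals, only the cu allele has switched, so cu is the middle locus and the order is sr – cu – se.
Crossovers in the sr–cu interval produce the single-crossover classes cu+ sr+ se and cu sr se+ (23 + 19 = 42) plus the double crossovers (11).
RF(sr–cu) = (42 + 11) / 437 = 53/437 = 0.1213 → 12.1 centimorgans.

12.1 centimorgans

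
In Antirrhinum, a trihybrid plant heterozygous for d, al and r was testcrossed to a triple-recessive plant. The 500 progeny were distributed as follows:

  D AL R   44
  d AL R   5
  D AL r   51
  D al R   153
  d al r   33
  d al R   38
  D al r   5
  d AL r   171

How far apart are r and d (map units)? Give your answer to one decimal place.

19.8 map units

The two most frequent reciprocal classes, D al R and d AL r, are the parental types, so the F1 was D al R / d AL r.
The two rarest classes, D al r and d AL R, are the double crossovers. Comparing them with the parentals, only the r allele has switched, so r is the middle locus and the order is al – r – d.
Crossovers in the r–d interval produce the single-crossover classes d al R and D AL r (38 + 51 = 89) plus the double crossovers (10).
RF(r–d) = (89 + 10) / 500 = 99/500 = 0.1980 → 19.8 map units.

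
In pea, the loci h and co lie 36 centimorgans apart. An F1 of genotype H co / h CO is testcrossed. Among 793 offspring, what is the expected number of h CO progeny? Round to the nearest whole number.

A map distance of 36 centimorgans corresponds to a recombination frequency of 0.360.
The F1 is H co / h CO, so h CO is a parental gamete class with expected frequency (1 − r)/2 = 0.640/2 = 0.3200.
Expected number = 0.3200 × 793 = 253.76 ≈ 254.

254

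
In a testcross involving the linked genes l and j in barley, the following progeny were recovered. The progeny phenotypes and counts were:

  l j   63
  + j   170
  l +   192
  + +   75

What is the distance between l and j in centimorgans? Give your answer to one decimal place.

27.6 centimorgans

The two most frequent classes, + j (170) and l + (192), are the parental types, so the F1 was + j / l +.
The recombinant classes are + + and l j: 75 + 63 = 138.
Recombination frequency = 138/500 = 0.2760 ≈ 27.6%, i.e. 27.6 centimorgans.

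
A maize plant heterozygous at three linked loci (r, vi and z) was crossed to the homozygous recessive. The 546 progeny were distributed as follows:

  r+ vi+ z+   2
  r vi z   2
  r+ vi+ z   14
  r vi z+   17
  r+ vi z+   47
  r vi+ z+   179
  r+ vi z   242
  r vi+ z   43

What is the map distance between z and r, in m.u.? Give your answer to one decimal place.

17.2 m.u.

The two most frequent reciprocal classes, r+ vi z and r vi+ z+, are the parental types, so the F1 was r+ vi z / r vi+ z+.
The two rarest classes, r vi z and r+ vi+ z+, are the double crossovers. Comparing them with the parentals, only the r allele has switched, so r is the middle locus and the order is z – r – vi.
Crossovers in the z–r interval produce the single-crossover classes r+ vi z+ and r vi+ z (47 + 43 = 90) plus the double crossovers (4).
RF(z–r) = (90 + 4) / 546 = 94/546 = 0.1722 → 17.2 m.u.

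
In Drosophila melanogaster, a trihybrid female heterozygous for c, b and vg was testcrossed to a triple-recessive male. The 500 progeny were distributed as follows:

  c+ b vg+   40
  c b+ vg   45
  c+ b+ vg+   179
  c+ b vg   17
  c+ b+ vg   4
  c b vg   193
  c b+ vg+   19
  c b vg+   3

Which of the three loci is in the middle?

The two most frequent reciprocal classes, c+ b+ vg+ and c b vg, are the parental types, so the F1 was c+ b+ vg+ / c b vg.
The two rarest classes, c+ b+ vg and c b vg+, are the double crossovers. Comparing them with the parentals, only the vg allele has switched, so vg is the middle locus and the order is b – vg – c.

vg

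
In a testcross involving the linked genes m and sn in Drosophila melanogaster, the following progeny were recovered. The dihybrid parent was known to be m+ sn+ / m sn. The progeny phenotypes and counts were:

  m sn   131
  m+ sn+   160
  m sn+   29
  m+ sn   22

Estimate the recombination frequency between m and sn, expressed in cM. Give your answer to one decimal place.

The recombinant classes are m+ sn and m sn+: 22 + 29 = 51.
Recombination frequency = 51/342 = 0.1491 ≈ 14.9%, i.e. 14.9 cM.

14.9 cM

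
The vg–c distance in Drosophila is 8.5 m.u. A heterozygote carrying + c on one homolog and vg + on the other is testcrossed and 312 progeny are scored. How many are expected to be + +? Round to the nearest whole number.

A map distance of 8.5 m.u. corresponds to a recombination frequency of 0.085.
The F1 is + c / vg +, so + + is a recombinant gamete class with expected frequency r/2 = 0.085/2 = 0.0425.
Expected number = 0.0425 × 312 = 13.26 ≈ 13.

13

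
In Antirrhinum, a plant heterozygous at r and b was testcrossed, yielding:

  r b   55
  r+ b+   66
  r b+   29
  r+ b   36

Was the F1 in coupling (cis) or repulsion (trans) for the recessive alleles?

cis

The two most frequent classes are r+ b+ (66) and r b (55); these are the parental (non-recombinant) types.
So the F1 carried r+ b+ on one chromosome and r b on the other — the recessive alleles are on the same chromosome (cis / coupling).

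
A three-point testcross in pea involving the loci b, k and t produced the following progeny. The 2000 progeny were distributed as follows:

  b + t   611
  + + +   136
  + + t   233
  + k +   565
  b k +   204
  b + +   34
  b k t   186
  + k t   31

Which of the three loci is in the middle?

The two most frequent reciprocal classes, + k + and b + t, are the parental types, so the F1 was + k + / b + t.
The two rarest classes, + k t and b + +, are the double crossovers. Comparing them with the parentals, only the t allele has switched, so t is the middle locus and the order is k – t – b.

t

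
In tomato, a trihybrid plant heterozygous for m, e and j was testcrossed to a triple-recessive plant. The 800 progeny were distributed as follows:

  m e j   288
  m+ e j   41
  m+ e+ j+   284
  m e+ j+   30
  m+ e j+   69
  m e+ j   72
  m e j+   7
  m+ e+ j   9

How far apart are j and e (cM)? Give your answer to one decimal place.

19.6 cM

The two most frequent reciprocal classes, m e j and m+ e+ j+, are the parental types, so the F1 was m e j / m+ e+ j+.
The two rarest classes, m e j+ and m+ e+ j, are the double crossovers. Comparing them with the parentals, only the j allele has switched, so j is the middle locus and the order is m – j – e.
Crossovers in the j–e interval produce the single-crossover classes m e+ j and m+ e j+ (72 + 69 = 141) plus the double crossovers (16).
RF(j–e) = (141 + 16) / 800 = 157/800 = 0.1963 → 19.6 cM.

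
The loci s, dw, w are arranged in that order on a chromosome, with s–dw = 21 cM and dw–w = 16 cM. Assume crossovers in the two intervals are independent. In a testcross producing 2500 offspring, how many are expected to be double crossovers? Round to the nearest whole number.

Map distances give recombination frequencies of 0.210 and 0.160 for the two intervals.
With no interference, expected double-crossover frequency = 0.210 × 0.160 = 0.03360.
Expected number = 0.03360 × 2500 = 84.00 ≈ 84.

84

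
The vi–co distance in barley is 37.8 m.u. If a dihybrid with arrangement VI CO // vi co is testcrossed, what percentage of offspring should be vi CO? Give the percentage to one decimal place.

18.9%

A map distance of 37.8 m.u. corresponds to a recombination frequency of 0.378.
The F1 is VI CO / vi co, so vi CO is a recombinant gamete class with expected frequency r/2 = 0.378/2 = 0.1890.
That is 0.1890 = 18.9% of the progeny.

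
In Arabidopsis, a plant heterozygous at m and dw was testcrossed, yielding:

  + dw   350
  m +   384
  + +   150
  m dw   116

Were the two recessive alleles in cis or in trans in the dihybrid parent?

The two most frequent classes are + dw (350) and m + (384); these are the parental (non-recombinant) types.
So the F1 carried + dw on one chromosome and m + on the other — the recessive alleles are on opposite chromosomes (trans / repulsion).

trans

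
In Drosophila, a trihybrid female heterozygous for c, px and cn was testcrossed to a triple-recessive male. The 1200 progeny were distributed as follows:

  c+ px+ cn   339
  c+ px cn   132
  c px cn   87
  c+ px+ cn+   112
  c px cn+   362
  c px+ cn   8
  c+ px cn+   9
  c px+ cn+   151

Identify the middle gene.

c

The two most frequent reciprocal classes, c+ px+ cn and c px cn+, are the parental types, so the F1 was c+ px+ cn / c px cn+.
The two rarest classes, c px+ cn and c+ px cn+, are the double crossovers. Comparing them with the parentals, only the c allele has switched, so c is the middle locus and the order is px – c – cn.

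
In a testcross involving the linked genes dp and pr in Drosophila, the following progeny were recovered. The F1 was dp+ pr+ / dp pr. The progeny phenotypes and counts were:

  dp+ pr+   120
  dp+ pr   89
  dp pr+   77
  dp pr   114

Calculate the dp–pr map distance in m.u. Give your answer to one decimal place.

The recombinant classes are dp+ pr and dp pr+: 89 + 77 = 166.
Recombination frequency = 166/400 = 0.4150 ≈ 41.5%, i.e. 41.5 m.u.

41.5 m.u.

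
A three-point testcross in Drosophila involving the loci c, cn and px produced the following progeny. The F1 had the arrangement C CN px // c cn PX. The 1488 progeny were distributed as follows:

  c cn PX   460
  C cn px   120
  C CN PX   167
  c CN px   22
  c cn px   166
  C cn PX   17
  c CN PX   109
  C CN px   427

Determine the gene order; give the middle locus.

c

The two rarest classes, c CN px and C cn PX, are the double crossovers. Comparing them with the parentals, only the c allele has switched, so c is the middle locus and the order is px – c – cn.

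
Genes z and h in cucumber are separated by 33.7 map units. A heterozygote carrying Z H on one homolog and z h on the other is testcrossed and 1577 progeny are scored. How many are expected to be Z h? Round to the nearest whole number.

A map distance of 33.7 map units corresponds to a recombination frequency of 0.337.
The F1 is Z H / z h, so Z h is a recombinant gamete class with expected frequency r/2 = 0.337/2 = 0.1685.
Expected number = 0.1685 × 1577 = 265.72 ≈ 266.

266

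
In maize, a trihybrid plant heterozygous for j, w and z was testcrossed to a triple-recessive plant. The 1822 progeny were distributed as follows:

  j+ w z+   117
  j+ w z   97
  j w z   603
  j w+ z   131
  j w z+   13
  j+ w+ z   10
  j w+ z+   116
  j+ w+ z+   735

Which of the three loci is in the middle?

z

The two most frequent reciprocal classes, j w z and j+ w+ z+, are the parental types, so the F1 was j w z / j+ w+ z+.
The two rarest classes, j w z+ and j+ w+ z, are the double crossovers. Comparing them with the parentals, only the z allele has switched, so z is the middle locus and the order is w – z – j.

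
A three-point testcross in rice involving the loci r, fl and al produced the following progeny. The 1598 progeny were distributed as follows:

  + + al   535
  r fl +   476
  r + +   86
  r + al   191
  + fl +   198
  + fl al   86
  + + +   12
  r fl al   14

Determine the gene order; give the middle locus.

al

The two most frequent reciprocal classes, r fl + and + + al, are the parental types, so the F1 was r fl + / + + al.
The two rarest classes, r fl al and + + +, are the double crossovers. Comparing them with the parentals, only the al allele has switched, so al is the middle locus and the order is r – al – fl.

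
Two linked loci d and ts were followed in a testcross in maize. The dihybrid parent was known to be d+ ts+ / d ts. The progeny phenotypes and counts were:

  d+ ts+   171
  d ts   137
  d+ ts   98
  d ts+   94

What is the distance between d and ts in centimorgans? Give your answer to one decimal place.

The recombinant classes are d+ ts and d ts+: 98 + 94 = 192.
Recombination frequency = 192/500 = 0.3840 ≈ 38.4%, i.e. 38.4 centimorgans.

38.4 centimorgans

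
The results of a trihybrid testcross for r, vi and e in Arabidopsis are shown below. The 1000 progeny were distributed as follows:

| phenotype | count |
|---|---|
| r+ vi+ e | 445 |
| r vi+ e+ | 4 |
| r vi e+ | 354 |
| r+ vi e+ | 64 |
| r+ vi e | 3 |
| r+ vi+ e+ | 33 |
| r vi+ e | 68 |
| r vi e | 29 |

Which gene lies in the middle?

The two most frequent reciprocal classes, r vi e+ and r+ vi+ e, are the parental types, so the F1 was r vi e+ / r+ vi+ e.
The two rarest classes, r vi+ e+ and r+ vi e, are the double crossovers. Comparing them with the parentals, only the vi allele has switched, so vi is the middle locus and the order is e – vi – r.

vi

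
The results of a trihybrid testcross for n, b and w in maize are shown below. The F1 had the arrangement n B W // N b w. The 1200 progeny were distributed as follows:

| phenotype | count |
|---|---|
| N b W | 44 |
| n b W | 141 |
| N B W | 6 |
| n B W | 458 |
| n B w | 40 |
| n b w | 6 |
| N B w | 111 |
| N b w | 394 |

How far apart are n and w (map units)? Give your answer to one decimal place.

The two rarest classes, N B W and n b w, are the double crossovers. Comparing them with the parentals, only the n allele has switched, so n is the middle locus and the order is w – n – b.
Crossovers in the w–n interval produce the single-crossover classes n B w and N b W (40 + 44 = 84) plus the double crossovers (12).
RF(w–n) = (84 + 12) / 1200 = 96/1200 = 0.0800 → 8.0 map units.

8.0 map units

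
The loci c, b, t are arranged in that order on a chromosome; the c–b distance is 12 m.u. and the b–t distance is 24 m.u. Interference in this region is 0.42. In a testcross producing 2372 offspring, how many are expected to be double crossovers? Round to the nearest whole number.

40

Map distances give recombination frequencies of 0.120 and 0.240 for the two intervals.
With interference 0.42 (so coincidence = 0.58), expected double-crossover frequency = 0.120 × 0.240 × 0.58 = 0.01670.
Expected number = 0.01670 × 2372 = 39.62 ≈ 40.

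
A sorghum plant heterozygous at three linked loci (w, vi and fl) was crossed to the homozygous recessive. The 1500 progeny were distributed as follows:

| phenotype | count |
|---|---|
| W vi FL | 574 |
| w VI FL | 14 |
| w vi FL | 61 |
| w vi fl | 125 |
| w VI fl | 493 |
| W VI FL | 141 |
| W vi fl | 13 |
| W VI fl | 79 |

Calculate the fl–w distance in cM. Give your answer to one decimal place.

The two most frequent reciprocal classes, w VI fl and W vi FL, are the parental types, so the F1 was w VI fl / W vi FL.
The two rarest classes, w VI FL and W vi fl, are the double crossovers. Comparing them with the parentals, only the fl allele has switched, so fl is the middle locus and the order is w – fl – vi.
Crossovers in the w–fl interval produce the single-crossover classes W VI fl and w vi FL (79 + 61 = 140) plus the double crossovers (27).
RF(w–fl) = (140 + 27) / 1500 = 167/1500 = 0.1113 → 11.1 cM.

11.1 cM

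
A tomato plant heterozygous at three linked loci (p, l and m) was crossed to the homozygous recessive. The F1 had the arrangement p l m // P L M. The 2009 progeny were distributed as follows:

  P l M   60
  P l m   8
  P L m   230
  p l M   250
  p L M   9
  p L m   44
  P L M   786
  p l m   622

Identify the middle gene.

The two rarest classes, P l m and p L M, are the double crossovers. Comparing them with the parentals, only the p allele has switched, so p is the middle locus and the order is l – p – m.

p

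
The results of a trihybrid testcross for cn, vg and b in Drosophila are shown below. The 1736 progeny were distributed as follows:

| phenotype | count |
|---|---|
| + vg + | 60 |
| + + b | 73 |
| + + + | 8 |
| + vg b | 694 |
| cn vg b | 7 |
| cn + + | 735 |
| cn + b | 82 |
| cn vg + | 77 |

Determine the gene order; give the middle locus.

The two most frequent reciprocal classes, + vg b and cn + +, are the parental types, so the F1 was + vg b / cn + +.
The two rarest classes, cn vg b and + + +, are the double crossovers. Comparing them with the parentals, only the cn allele has switched, so cn is the middle locus and the order is b – cn – vg.

cn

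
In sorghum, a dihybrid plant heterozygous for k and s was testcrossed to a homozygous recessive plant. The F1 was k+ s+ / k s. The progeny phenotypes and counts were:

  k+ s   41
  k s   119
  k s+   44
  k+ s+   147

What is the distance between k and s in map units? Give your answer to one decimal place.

24.2 map units

The recombinant classes are k+ s and k s+: 41 + 44 = 85.
Recombination frequency = 85/351 = 0.2422 ≈ 24.2%, i.e. 24.2 map units.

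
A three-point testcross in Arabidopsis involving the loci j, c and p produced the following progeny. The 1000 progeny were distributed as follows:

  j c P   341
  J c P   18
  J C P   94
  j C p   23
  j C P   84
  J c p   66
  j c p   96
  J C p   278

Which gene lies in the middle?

The two most frequent reciprocal classes, J C p and j c P, are the parental types, so the F1 was J C p / j c P.
The two rarest classes, j C p and J c P, are the double crossovers. Comparing them with the parentals, only the j allele has switched, so j is the middle locus and the order is p – j – c.

j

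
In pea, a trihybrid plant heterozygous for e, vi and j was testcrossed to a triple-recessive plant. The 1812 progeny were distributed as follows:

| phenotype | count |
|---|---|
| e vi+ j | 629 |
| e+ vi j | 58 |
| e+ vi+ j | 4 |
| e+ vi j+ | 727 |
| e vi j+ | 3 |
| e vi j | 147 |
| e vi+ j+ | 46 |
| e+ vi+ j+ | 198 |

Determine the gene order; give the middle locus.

e

The two most frequent reciprocal classes, e+ vi j+ and e vi+ j, are the parental types, so the F1 was e+ vi j+ / e vi+ j.
The two rarest classes, e vi j+ and e+ vi+ j, are the double crossovers. Comparing them with the parentals, only the e allele has switched, so e is the middle locus and the order is j – e – vi.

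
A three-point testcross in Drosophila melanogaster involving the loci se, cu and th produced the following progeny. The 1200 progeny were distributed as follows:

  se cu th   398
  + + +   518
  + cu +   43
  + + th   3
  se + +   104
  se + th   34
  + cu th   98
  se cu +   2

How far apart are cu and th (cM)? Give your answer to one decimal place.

The two most frequent reciprocal classes, + + + and se cu th, are the parental types, so the F1 was + + + / se cu th.
The two rarest classes, + + th and se cu +, are the double crossovers. Comparing them with the parentals, only the th allele has switched, so th is the middle locus and the order is cu – th – se.
Crossovers in the cu–th interval produce the single-crossover classes + cu + and se + th (43 + 34 = 77) plus the double crossovers (5).
RF(cu–th) = (77 + 5) / 1200 = 82/1200 = 0.0683 → 6.8 cM.

6.8 cM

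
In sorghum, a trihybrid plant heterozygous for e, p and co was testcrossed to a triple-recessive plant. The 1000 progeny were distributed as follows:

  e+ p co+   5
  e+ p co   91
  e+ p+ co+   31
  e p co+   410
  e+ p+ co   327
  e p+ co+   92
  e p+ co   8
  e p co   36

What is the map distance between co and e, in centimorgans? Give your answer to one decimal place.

The two most frequent reciprocal classes, e+ p+ co and e p co+, are the parental types, so the F1 was e+ p+ co / e p co+.
The two rarest classes, e p+ co and e+ p co+, are the double crossovers. Comparing them with the parentals, only the e allele has switched, so e is the middle locus and the order is p – e – co.
Crossovers in the e–co interval produce the single-crossover classes e+ p+ co+ and e p co (31 + 36 = 67) plus the double crossovers (13).
RF(e–co) = (67 + 13) / 1000 = 80/1000 = 0.0800 → 8.0 centimorgans.

8.0 centimorgans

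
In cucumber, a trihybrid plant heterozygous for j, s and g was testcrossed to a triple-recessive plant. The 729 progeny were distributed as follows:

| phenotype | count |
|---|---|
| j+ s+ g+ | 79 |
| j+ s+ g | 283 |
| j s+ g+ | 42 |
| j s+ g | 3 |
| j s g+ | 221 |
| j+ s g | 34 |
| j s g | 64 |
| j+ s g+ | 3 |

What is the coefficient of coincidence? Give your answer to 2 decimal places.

The two most frequent reciprocal classes, j+ s+ g and j s g+, are the parental types, so the F1 was j+ s+ g / j s g+.
The two rarest classes, j s+ g and j+ s g+, are the double crossovers. Comparing them with the parentals, only the j allele has switched, so j is the middle locus and the order is s – j – g.
s–j: (76 + 6)/729 = 0.1125; j–g: (143 + 6)/729 = 0.2044.
Expected DCO frequency = 0.1125 × 0.2044 ≈ 0.02300; observed = 6/729 ≈ 0.00823.
Coefficient of coincidence = 0.00823/0.02300 ≈ 0.36.

0.36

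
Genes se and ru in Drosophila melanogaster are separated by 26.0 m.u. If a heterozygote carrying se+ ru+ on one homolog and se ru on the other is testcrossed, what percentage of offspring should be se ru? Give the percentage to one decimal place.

37.0%

A map distance of 26.0 m.u. corresponds to a recombination frequency of 0.260.
The F1 is se+ ru+ / se ru, so se ru is a parental gamete class with expected frequency (1 − r)/2 = 0.740/2 = 0.3700.
That is 0.3700 = 37.0% of the progeny.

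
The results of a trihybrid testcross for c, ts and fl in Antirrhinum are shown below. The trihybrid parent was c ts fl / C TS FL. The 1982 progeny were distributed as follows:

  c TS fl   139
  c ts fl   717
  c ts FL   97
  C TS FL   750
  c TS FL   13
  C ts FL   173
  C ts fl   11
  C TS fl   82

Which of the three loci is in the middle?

c

The two rarest classes, C ts fl and c TS FL, are the double crossovers. Comparing them with the parentals, only the c allele has switched, so c is the middle locus and the order is ts – c – fl.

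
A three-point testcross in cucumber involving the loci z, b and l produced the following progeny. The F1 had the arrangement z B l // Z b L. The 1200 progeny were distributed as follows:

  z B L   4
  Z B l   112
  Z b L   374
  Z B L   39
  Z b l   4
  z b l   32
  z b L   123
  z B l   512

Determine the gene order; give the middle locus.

The two rarest classes, z B L and Z b l, are the double crossovers. Comparing them with the parentals, only the l allele has switched, so l is the middle locus and the order is z – l – b.

l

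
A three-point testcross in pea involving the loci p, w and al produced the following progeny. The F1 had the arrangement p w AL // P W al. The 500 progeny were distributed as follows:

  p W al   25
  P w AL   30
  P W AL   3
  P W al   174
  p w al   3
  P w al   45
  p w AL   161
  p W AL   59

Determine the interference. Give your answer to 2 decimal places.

The two rarest classes, p w al and P W AL, are the double crossovers. Comparing them with the parentals, only the al allele has switched, so al is the middle locus and the order is p – al – w.
p–al: (55 + 6)/500 = 0.1220; al–w: (104 + 6)/500 = 0.2200.
Expected DCO frequency = 0.1220 × 0.2200 ≈ 0.02684; observed = 6/500 ≈ 0.01200.
Coefficient of coincidence = 0.01200/0.02684 ≈ 0.45; interference = 1 − 0.45 = 0.55.

0.55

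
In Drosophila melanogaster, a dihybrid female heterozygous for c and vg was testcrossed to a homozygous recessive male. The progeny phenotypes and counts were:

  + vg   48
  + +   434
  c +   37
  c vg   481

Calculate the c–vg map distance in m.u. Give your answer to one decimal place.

The two most frequent classes, + + (434) and c vg (481), are the parental types, so the F1 was + + / c vg.
The recombinant classes are + vg and c +: 48 + 37 = 85.
Recombination frequency = 85/1000 = 0.0850 ≈ 8.5%, i.e. 8.5 m.u.

8.5 m.u.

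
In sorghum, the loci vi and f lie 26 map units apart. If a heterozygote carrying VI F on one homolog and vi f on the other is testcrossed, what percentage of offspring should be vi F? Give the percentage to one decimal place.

13.0%

A map distance of 26 map units corresponds to a recombination frequency of 0.260.
The F1 is VI F / vi f, so vi F is a recombinant gamete class with expected frequency r/2 = 0.260/2 = 0.1300.
That is 0.1300 = 13.0% of the progeny.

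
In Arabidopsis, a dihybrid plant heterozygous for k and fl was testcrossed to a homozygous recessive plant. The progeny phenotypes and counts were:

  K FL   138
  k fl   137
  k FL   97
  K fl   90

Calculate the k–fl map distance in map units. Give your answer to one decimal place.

The two most frequent classes, K FL (138) and k fl (137), are the parental types, so the F1 was K FL / k fl.
The recombinant classes are K fl and k FL: 90 + 97 = 187.
Recombination frequency = 187/462 = 0.4048 ≈ 40.5%, i.e. 40.5 map units.

40.5 map units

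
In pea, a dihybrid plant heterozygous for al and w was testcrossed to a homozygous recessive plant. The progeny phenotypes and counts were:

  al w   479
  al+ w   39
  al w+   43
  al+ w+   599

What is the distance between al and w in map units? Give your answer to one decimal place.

The two most frequent classes, al+ w+ (599) and al w (479), are the parental types, so the F1 was al+ w+ / al w.
The recombinant classes are al+ w and al w+: 39 + 43 = 82.
Recombination frequency = 82/1160 = 0.0707 ≈ 7.1%, i.e. 7.1 map units.

7.1 map units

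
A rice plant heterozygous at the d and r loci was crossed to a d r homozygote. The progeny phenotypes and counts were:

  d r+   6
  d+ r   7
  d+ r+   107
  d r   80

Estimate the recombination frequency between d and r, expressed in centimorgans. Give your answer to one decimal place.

6.5 centimorgans

The two most frequent classes, d+ r+ (107) and d r (80), are the parental types, so the F1 was d+ r+ / d r.
The recombinant classes are d+ r and d r+: 7 + 6 = 13.
Recombination frequency = 13/200 = 0.0650 ≈ 6.5%, i.e. 6.5 centimorgans.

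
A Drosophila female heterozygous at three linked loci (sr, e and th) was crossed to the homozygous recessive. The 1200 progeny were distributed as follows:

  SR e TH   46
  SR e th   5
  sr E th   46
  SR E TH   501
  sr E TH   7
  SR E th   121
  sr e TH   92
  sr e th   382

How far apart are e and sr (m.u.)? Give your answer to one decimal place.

8.7 m.u.

The two most frequent reciprocal classes, sr e th and SR E TH, are the parental types, so the F1 was sr e th / SR E TH.
The two rarest classes, SR e th and sr E TH, are the double crossovers. Comparing them with the parentals, only the sr allele has switched, so sr is the middle locus and the order is e – sr – th.
Crossovers in the e–sr interval produce the single-crossover classes sr E th and SR e TH (46 + 46 = 92) plus the double crossovers (12).
RF(e–sr) = (92 + 12) / 1200 = 104/1200 = 0.0867 → 8.7 m.u.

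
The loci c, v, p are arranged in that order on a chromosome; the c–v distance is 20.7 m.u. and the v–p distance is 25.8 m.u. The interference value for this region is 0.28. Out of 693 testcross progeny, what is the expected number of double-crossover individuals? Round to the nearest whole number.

27

Map distances give recombination frequencies of 0.207 and 0.258 for the two intervals.
With interference 0.28 (so coincidence = 0.72), expected double-crossover frequency = 0.207 × 0.258 × 0.72 = 0.03845.
Expected number = 0.03845 × 693 = 26.65 ≈ 27.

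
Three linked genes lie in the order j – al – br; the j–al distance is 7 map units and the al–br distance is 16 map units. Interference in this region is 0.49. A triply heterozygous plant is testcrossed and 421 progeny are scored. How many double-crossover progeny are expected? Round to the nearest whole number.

2

Map distances give recombination frequencies of 0.070 and 0.160 for the two intervals.
With interference 0.49 (so coincidence = 0.51), expected double-crossover frequency = 0.070 × 0.160 × 0.51 = 0.00571.
Expected number = 0.00571 × 421 = 2.40 ≈ 2.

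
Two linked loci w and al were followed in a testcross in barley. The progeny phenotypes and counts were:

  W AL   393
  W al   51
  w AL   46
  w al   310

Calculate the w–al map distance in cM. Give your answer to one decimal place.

12.1 cM

The two most frequent classes, W AL (393) and w al (310), are the parental types, so the F1 was W AL / w al.
The recombinant classes are W al and w AL: 51 + 46 = 97.
Recombination frequency = 97/800 = 0.1212 ≈ 12.1%, i.e. 12.1 cM.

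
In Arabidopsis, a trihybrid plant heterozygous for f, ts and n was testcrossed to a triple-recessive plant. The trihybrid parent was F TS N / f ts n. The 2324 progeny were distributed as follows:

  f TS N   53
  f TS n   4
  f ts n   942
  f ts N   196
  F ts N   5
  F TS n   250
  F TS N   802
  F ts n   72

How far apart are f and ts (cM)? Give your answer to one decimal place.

5.8 cM

The two rarest classes, F ts N and f TS n, are the double crossovers. Comparing them with the parentals, only the ts allele has switched, so ts is the middle locus and the order is n – ts – f.
Crossovers in the ts–f interval produce the single-crossover classes f TS N and F ts n (53 + 72 = 125) plus the double crossovers (9).
RF(ts–f) = (125 + 9) / 2324 = 134/2324 = 0.0577 → 5.8 cM.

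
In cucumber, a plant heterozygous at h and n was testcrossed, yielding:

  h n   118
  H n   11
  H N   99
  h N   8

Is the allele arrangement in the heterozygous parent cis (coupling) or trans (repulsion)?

The two most frequent classes are H N (99) and h n (118); these are the parental (non-recombinant) types.
So the F1 carried H N on one chromosome and h n on the other — the recessive alleles are on the same chromosome (cis / coupling).

cis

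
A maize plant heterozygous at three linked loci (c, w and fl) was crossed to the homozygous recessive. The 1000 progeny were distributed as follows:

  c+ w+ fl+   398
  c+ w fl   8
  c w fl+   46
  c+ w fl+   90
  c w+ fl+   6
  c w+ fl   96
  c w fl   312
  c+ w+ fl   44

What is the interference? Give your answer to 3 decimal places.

The two most frequent reciprocal classes, c+ w+ fl+ and c w fl, are the parental types, so the F1 was c+ w+ fl+ / c w fl.
The two rarest classes, c w+ fl+ and c+ w fl, are the double crossovers. Comparing them with the parentals, only the c allele has switched, so c is the middle locus and the order is w – c – fl.
w–c: (186 + 14)/1000 = 0.2000; c–fl: (90 + 14)/1000 = 0.1040.
Expected DCO frequency = 0.2000 × 0.1040 ≈ 0.02080; observed = 14/1000 ≈ 0.01400.
Coefficient of coincidence = 0.01400/0.02080 ≈ 0.673; interference = 1 − 0.673 = 0.327.

0.327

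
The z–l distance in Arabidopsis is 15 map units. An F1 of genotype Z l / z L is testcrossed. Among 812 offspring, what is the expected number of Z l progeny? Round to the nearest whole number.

A map distance of 15 map units corresponds to a recombination frequency of 0.150.
The F1 is Z l / z L, so Z l is a parental gamete class with expected frequency (1 − r)/2 = 0.850/2 = 0.4250.
Expected number = 0.4250 × 812 = 345.10 ≈ 345.

345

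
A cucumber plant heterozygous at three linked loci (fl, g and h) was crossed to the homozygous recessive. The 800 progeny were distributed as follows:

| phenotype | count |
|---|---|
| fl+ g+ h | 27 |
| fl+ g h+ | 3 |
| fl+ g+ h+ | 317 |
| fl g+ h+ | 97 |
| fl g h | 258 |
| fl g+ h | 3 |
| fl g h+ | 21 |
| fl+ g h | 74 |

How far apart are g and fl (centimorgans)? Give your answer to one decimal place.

The two most frequent reciprocal classes, fl g h and fl+ g+ h+, are the parental types, so the F1 was fl g h / fl+ g+ h+.
The two rarest classes, fl g+ h and fl+ g h+, are the double crossovers. Comparing them with the parentals, only the g allele has switched, so g is the middle locus and the order is fl – g – h.
Crossovers in the fl–g interval produce the single-crossover classes fl+ g h and fl g+ h+ (74 + 97 = 171) plus the double crossovers (6).
RF(fl–g) = (171 + 6) / 800 = 177/800 = 0.2213 → 22.1 centimorgans.

22.1 centimorgans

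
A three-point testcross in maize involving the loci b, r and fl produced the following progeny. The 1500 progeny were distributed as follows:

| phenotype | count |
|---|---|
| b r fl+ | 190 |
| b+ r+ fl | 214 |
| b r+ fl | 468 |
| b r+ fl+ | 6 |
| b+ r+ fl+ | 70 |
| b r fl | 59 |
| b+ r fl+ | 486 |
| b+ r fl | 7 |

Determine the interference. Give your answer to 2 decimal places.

0.67

The two most frequent reciprocal classes, b+ r fl+ and b r+ fl, are the parental types, so the F1 was b+ r fl+ / b r+ fl.
The two rarest classes, b+ r fl and b r+ fl+, are the double crossovers. Comparing them with the parentals, only the fl allele has switched, so fl is the middle locus and the order is r – fl – b.
r–fl: (129 + 13)/1500 = 0.0947; fl–b: (404 + 13)/1500 = 0.2780.
Expected DCO frequency = 0.0947 × 0.2780 ≈ 0.02633; observed = 13/1500 ≈ 0.00867.
Coefficient of coincidence = 0.00867/0.02633 ≈ 0.33; interference = 1 − 0.33 = 0.67.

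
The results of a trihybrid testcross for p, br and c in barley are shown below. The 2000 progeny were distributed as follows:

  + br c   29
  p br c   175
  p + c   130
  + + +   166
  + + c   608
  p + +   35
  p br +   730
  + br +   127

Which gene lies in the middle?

The two most frequent reciprocal classes, + + c and p br +, are the parental types, so the F1 was + + c / p br +.
The two rarest classes, + br c and p + +, are the double crossovers. Comparing them with the parentals, only the br allele has switched, so br is the middle locus and the order is p – br – c.

br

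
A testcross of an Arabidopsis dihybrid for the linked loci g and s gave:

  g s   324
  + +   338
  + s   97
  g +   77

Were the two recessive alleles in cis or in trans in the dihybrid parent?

The two most frequent classes are + + (338) and g s (324); these are the parental (non-recombinant) types.
So the F1 carried + + on one chromosome and g s on the other — the recessive alleles are on the same chromosome (cis / coupling).

cis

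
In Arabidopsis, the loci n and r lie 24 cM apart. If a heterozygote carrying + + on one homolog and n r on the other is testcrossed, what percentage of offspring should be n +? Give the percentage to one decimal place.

A map distance of 24 cM corresponds to a recombination frequency of 0.240.
The F1 is + + / n r, so n + is a recombinant gamete class with expected frequency r/2 = 0.240/2 = 0.1200.
That is 0.1200 = 12.0% of the progeny.

12.0%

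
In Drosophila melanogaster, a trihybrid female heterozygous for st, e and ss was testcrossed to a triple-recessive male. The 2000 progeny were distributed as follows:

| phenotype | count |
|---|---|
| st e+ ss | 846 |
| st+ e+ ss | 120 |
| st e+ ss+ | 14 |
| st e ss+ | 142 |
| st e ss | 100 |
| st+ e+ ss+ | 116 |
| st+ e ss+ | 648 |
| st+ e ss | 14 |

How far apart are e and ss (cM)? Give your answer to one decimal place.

The two most frequent reciprocal classes, st e+ ss and st+ e ss+, are the parental types, so the F1 was st e+ ss / st+ e ss+.
The two rarest classes, st e+ ss+ and st+ e ss, are the double crossovers. Comparing them with the parentals, only the ss allele has switched, so ss is the middle locus and the order is e – ss – st.
Crossovers in the e–ss interval produce the single-crossover classes st e ss and st+ e+ ss+ (100 + 116 = 216) plus the double crossovers (28).
RF(e–ss) = (216 + 28) / 2000 = 244/2000 = 0.1220 → 12.2 cM.

12.2 cM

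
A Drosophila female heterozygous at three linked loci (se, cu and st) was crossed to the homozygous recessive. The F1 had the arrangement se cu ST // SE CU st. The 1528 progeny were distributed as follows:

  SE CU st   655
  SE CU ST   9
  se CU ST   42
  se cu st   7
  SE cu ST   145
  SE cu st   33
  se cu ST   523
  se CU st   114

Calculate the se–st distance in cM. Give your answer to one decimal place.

18.0 cM

The two rarest classes, se cu st and SE CU ST, are the double crossovers. Comparing them with the parentals, only the st allele has switched, so st is the middle locus and the order is se – st – cu.
Crossovers in the se–st interval produce the single-crossover classes SE cu ST and se CU st (145 + 114 = 259) plus the double crossovers (16).
RF(se–st) = (259 + 16) / 1528 = 275/1528 = 0.1800 → 18.0 cM.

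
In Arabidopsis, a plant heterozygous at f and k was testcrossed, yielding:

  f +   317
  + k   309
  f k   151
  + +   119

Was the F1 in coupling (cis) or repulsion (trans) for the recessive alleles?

trans

The two most frequent classes are + k (309) and f + (317); these are the parental (non-recombinant) types.
So the F1 carried + k on one chromosome and f + on the other — the recessive alleles are on opposite chromosomes (trans / repulsion).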